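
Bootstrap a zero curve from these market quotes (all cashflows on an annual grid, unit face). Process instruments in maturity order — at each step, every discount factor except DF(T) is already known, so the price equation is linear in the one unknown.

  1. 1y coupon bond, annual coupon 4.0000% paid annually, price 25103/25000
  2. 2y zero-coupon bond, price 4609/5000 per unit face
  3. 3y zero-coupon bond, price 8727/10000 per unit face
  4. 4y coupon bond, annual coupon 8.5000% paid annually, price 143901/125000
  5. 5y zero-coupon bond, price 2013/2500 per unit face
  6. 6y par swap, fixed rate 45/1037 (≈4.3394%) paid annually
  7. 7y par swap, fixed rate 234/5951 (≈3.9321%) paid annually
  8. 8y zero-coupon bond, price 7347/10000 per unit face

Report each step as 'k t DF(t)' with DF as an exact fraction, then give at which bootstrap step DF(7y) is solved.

step 1 [1y] bond c/1=1/25: DF=(25103/25000 − 1/25·(0))/(1+1/25) = 1931/2000 ≈ 0.965500
step 2 [2y] zero: DF = P = 4609/5000 ≈ 0.921800
step 3 [3y] zero: DF = P = 8727/10000 ≈ 0.872700
step 4 [4y] bond c/1=17/200: DF=(143901/125000 − 17/200·(0.965500+0.921800+0.872700))/(1+17/200) = 528/625 ≈ 0.844800
step 5 [5y] zero: DF = P = 2013/2500 ≈ 0.805200
step 6 [6y] swap r/1=45/1037: DF=(1 − 45/1037·(0.965500+0.921800+0.872700+0.844800+0.805200))/(1+45/1037) = 31/40 ≈ 0.775000
step 7 [7y] swap r/1=234/5951: DF=(1 − 234/5951·(0.965500+0.921800+0.872700+0.844800+0.805200+0.775000))/(1+234/5951) = 383/500 ≈ 0.766000
step 8 [8y] zero: DF = P = 7347/10000 ≈ 0.734700

1 1 1931/2000
2 2 4609/5000
3 3 8727/10000
4 4 528/625
5 5 2013/2500
6 6 31/40
7 7 383/500
8 8 7347/10000
DF(7y) is solved at step 7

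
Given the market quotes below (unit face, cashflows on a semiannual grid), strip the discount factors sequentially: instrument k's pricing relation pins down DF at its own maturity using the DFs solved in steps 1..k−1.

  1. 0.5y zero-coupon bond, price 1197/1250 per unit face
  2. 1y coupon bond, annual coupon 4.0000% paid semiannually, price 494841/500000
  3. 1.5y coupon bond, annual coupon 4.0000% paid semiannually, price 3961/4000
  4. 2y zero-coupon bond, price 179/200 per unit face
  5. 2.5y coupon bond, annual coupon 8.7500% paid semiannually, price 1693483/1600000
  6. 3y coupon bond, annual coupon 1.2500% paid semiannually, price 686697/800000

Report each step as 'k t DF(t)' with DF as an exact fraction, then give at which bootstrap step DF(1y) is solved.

1 1/2 1197/1250
2 1 1903/2000
3 3/2 4667/5000
4 2 179/200
5 5/2 4287/5000
6 3 1649/2000
DF(1y) is solved at step 2

step 1 [0.5y] zero: DF = P = 1197/1250 ≈ 0.957600
step 2 [1y] bond c/2=1/50: DF=(494841/500000 − 1/50·(0.957600))/(1+1/50) = 1903/2000 ≈ 0.951500
step 3 [1.5y] bond c/2=1/50: DF=(3961/4000 − 1/50·(0.957600+0.951500))/(1+1/50) = 4667/5000 ≈ 0.933400
step 4 [2y] zero: DF = P = 179/200 ≈ 0.895000
step 5 [2.5y] bond c/2=7/160: DF=(1693483/1600000 − 7/160·(0.957600+0.951500+0.933400+0.895000))/(1+7/160) = 4287/5000 ≈ 0.857400
step 6 [3y] bond c/2=1/160: DF=(686697/800000 − 1/160·(0.957600+0.951500+0.933400+0.895000+0.857400))/(1+1/160) = 1649/2000 ≈ 0.824500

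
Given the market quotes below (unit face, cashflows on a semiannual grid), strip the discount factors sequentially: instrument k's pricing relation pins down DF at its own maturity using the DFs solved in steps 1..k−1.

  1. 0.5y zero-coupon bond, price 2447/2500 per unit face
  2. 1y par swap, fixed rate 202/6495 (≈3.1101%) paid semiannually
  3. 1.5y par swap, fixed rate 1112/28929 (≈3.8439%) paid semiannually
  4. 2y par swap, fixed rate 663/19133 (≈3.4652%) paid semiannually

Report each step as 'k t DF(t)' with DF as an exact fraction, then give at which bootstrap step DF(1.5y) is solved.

step 1 [0.5y] zero: DF = P = 2447/2500 ≈ 0.978800
step 2 [1y] swap r/2=101/6495: DF=(1 − 101/6495·(0.978800))/(1+101/6495) = 9697/10000 ≈ 0.969700
step 3 [1.5y] swap r/2=556/28929: DF=(1 − 556/28929·(0.978800+0.969700))/(1+556/28929) = 2361/2500 ≈ 0.944400
step 4 [2y] swap r/2=663/38266: DF=(1 − 663/38266·(0.978800+0.969700+0.944400))/(1+663/38266) = 9337/10000 ≈ 0.933700

1 1/2 2447/2500
2 1 9697/10000
3 3/2 2361/2500
4 2 9337/10000
DF(1.5y) is solved at step 3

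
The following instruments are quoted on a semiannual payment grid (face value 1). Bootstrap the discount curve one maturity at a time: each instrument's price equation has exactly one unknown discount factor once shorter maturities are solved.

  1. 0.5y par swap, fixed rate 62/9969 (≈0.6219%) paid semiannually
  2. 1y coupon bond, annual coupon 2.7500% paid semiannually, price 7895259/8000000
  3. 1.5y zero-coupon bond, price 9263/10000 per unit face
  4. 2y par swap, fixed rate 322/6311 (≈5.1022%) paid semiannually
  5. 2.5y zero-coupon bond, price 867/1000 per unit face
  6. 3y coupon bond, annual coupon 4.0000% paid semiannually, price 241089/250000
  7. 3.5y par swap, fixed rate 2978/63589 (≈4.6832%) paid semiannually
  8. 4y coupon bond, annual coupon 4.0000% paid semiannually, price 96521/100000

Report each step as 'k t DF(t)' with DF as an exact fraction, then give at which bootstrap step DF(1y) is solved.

step 1 [0.5y] swap r/2=31/9969: DF=(1 − 31/9969·(0))/(1+31/9969) = 9969/10000 ≈ 0.996900
step 2 [1y] bond c/2=11/800: DF=(7895259/8000000 − 11/800·(0.996900))/(1+11/800) = 24/25 ≈ 0.960000
step 3 [1.5y] zero: DF = P = 9263/10000 ≈ 0.926300
step 4 [2y] swap r/2=161/6311: DF=(1 − 161/6311·(0.996900+0.960000+0.926300))/(1+161/6311) = 4517/5000 ≈ 0.903400
step 5 [2.5y] zero: DF = P = 867/1000 ≈ 0.867000
step 6 [3y] bond c/2=1/50: DF=(241089/250000 − 1/50·(0.996900+0.960000+0.926300+0.903400+0.867000))/(1+1/50) = 4271/5000 ≈ 0.854200
step 7 [3.5y] swap r/2=1489/63589: DF=(1 − 1489/63589·(0.996900+0.960000+0.926300+0.903400+0.867000+0.854200))/(1+1489/63589) = 8511/10000 ≈ 0.851100
step 8 [4y] bond c/2=1/50: DF=(96521/100000 − 1/50·(0.996900+0.960000+0.926300+0.903400+0.867000+0.854200+0.851100))/(1+1/50) = 1027/1250 ≈ 0.821600

1 1/2 9969/10000
2 1 24/25
3 3/2 9263/10000
4 2 4517/5000
5 5/2 867/1000
6 3 4271/5000
7 7/2 8511/10000
8 4 1027/1250
DF(1y) is solved at step 2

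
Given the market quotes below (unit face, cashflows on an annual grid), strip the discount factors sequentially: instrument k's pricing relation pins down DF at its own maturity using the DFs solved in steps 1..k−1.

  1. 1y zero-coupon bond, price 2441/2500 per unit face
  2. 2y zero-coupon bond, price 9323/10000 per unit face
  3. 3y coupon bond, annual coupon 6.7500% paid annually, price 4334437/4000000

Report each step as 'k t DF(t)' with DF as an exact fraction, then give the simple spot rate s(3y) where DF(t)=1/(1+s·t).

step 1 [1y] zero: DF = P = 2441/2500 ≈ 0.976400
step 2 [2y] zero: DF = P = 9323/10000 ≈ 0.932300
step 3 [3y] bond c/1=27/400: DF=(4334437/4000000 − 27/400·(0.976400+0.932300))/(1+27/400) = 559/625 ≈ 0.894400

1 1 2441/2500
2 2 9323/10000
3 3 559/625
s(3y) = (1/(559/625) − 1)/(3) = 22/559 ≈ 3.9356%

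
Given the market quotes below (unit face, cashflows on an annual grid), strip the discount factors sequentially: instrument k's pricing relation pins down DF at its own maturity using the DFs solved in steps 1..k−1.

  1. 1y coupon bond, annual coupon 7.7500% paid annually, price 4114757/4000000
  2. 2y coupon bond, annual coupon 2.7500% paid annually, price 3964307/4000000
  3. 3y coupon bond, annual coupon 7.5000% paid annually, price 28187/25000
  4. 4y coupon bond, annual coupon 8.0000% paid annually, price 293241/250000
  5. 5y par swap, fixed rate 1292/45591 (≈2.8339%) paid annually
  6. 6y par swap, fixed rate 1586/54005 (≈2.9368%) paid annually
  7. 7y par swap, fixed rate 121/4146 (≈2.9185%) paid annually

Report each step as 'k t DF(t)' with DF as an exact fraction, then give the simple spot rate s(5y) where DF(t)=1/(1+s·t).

1 1 9547/10000
2 2 939/1000
3 3 9167/10000
4 4 8779/10000
5 5 2177/2500
6 6 4207/5000
7 7 1637/2000
s(5y) = (1/(2177/2500) − 1)/(5) = 323/10885 ≈ 2.9674%

step 1 [1y] bond c/1=31/400: DF=(4114757/4000000 − 31/400·(0))/(1+31/400) = 9547/10000 ≈ 0.954700
step 2 [2y] bond c/1=11/400: DF=(3964307/4000000 − 11/400·(0.954700))/(1+11/400) = 939/1000 ≈ 0.939000
step 3 [3y] bond c/1=3/40: DF=(28187/25000 − 3/40·(0.954700+0.939000))/(1+3/40) = 9167/10000 ≈ 0.916700
step 4 [4y] bond c/1=2/25: DF=(293241/250000 − 2/25·(0.954700+0.939000+0.916700))/(1+2/25) = 8779/10000 ≈ 0.877900
step 5 [5y] swap r/1=1292/45591: DF=(1 − 1292/45591·(0.954700+0.939000+0.916700+0.877900))/(1+1292/45591) = 2177/2500 ≈ 0.870800
step 6 [6y] swap r/1=1586/54005: DF=(1 − 1586/54005·(0.954700+0.939000+0.916700+0.877900+0.870800))/(1+1586/54005) = 4207/5000 ≈ 0.841400
step 7 [7y] swap r/1=121/4146: DF=(1 − 121/4146·(0.954700+0.939000+0.916700+0.877900+0.870800+0.841400))/(1+121/4146) = 1637/2000 ≈ 0.818500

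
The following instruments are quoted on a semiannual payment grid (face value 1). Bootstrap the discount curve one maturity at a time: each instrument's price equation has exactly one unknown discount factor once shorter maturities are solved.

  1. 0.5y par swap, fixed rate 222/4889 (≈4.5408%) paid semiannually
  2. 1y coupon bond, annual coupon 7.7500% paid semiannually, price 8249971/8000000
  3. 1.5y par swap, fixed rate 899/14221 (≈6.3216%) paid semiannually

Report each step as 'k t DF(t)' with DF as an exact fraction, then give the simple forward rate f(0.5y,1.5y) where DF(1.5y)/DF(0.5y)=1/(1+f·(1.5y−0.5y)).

step 1 [0.5y] swap r/2=111/4889: DF=(1 − 111/4889·(0))/(1+111/4889) = 4889/5000 ≈ 0.977800
step 2 [1y] bond c/2=31/800: DF=(8249971/8000000 − 31/800·(0.977800))/(1+31/800) = 9563/10000 ≈ 0.956300
step 3 [1.5y] swap r/2=899/28442: DF=(1 − 899/28442·(0.977800+0.956300))/(1+899/28442) = 9101/10000 ≈ 0.910100

1 1/2 4889/5000
2 1 9563/10000
3 3/2 9101/10000
f(0.5y,1.5y) = ((4889/5000)/(9101/10000) − 1)/(1) = 677/9101 ≈ 7.4387%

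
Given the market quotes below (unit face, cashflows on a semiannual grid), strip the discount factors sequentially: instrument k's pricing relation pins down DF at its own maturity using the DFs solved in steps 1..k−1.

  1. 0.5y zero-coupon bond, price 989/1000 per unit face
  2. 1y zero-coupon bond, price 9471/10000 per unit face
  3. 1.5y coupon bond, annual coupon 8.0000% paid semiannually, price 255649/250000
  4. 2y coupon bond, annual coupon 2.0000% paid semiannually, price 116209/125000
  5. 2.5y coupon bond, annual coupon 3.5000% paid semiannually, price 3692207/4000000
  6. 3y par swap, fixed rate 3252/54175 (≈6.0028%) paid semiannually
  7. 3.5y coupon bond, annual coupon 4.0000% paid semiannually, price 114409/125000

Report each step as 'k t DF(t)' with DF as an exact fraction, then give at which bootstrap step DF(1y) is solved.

step 1 [0.5y] zero: DF = P = 989/1000 ≈ 0.989000
step 2 [1y] zero: DF = P = 9471/10000 ≈ 0.947100
step 3 [1.5y] bond c/2=1/25: DF=(255649/250000 − 1/25·(0.989000+0.947100))/(1+1/25) = 568/625 ≈ 0.908800
step 4 [2y] bond c/2=1/100: DF=(116209/125000 − 1/100·(0.989000+0.947100+0.908800))/(1+1/100) = 8923/10000 ≈ 0.892300
step 5 [2.5y] bond c/2=7/400: DF=(3692207/4000000 − 7/400·(0.989000+0.947100+0.908800+0.892300))/(1+7/400) = 8429/10000 ≈ 0.842900
step 6 [3y] swap r/2=1626/54175: DF=(1 − 1626/54175·(0.989000+0.947100+0.908800+0.892300+0.842900))/(1+1626/54175) = 4187/5000 ≈ 0.837400
step 7 [3.5y] bond c/2=1/50: DF=(114409/125000 − 1/50·(0.989000+0.947100+0.908800+0.892300+0.842900+0.837400))/(1+1/50) = 7911/10000 ≈ 0.791100

1 1/2 989/1000
2 1 9471/10000
3 3/2 568/625
4 2 8923/10000
5 5/2 8429/10000
6 3 4187/5000
7 7/2 7911/10000
DF(1y) is solved at step 2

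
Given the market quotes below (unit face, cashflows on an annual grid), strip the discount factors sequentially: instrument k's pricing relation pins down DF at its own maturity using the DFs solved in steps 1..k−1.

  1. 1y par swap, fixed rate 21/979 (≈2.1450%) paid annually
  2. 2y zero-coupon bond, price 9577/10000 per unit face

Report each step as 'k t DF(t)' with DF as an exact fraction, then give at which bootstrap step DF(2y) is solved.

step 1 [1y] swap r/1=21/979: DF=(1 − 21/979·(0))/(1+21/979) = 979/1000 ≈ 0.979000
step 2 [2y] zero: DF = P = 9577/10000 ≈ 0.957700

1 1 979/1000
2 2 9577/10000
DF(2y) is solved at step 2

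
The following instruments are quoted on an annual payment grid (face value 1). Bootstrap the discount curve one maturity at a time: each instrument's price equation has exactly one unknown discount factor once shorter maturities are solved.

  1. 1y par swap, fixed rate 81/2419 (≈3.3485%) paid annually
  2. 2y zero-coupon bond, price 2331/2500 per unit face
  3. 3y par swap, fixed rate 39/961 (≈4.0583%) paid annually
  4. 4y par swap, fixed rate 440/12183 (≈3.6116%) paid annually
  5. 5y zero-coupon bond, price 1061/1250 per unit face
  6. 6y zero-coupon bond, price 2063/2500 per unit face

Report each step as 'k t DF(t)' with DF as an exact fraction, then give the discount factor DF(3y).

1 1 2419/2500
2 2 2331/2500
3 3 8869/10000
4 4 217/250
5 5 1061/1250
6 6 2063/2500
DF(3y) = 8869/10000 ≈ 0.886900

step 1 [1y] swap r/1=81/2419: DF=(1 − 81/2419·(0))/(1+81/2419) = 2419/2500 ≈ 0.967600
step 2 [2y] zero: DF = P = 2331/2500 ≈ 0.932400
step 3 [3y] swap r/1=39/961: DF=(1 − 39/961·(0.967600+0.932400))/(1+39/961) = 8869/10000 ≈ 0.886900
step 4 [4y] swap r/1=440/12183: DF=(1 − 440/12183·(0.967600+0.932400+0.886900))/(1+440/12183) = 217/250 ≈ 0.868000
step 5 [5y] zero: DF = P = 1061/1250 ≈ 0.848800
step 6 [6y] zero: DF = P = 2063/2500 ≈ 0.825200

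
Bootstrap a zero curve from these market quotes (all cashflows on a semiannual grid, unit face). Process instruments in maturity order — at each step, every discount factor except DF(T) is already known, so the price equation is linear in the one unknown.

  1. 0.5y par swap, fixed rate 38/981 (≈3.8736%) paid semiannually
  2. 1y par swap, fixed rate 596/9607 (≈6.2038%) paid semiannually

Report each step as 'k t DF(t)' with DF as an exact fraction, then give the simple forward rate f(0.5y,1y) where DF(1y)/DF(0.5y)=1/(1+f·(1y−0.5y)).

1 1/2 981/1000
2 1 2351/2500
f(0.5y,1y) = ((981/1000)/(2351/2500) − 1)/(1/2) = 203/2351 ≈ 8.6346%

step 1 [0.5y] swap r/2=19/981: DF=(1 − 19/981·(0))/(1+19/981) = 981/1000 ≈ 0.981000
step 2 [1y] swap r/2=298/9607: DF=(1 − 298/9607·(0.981000))/(1+298/9607) = 2351/2500 ≈ 0.940400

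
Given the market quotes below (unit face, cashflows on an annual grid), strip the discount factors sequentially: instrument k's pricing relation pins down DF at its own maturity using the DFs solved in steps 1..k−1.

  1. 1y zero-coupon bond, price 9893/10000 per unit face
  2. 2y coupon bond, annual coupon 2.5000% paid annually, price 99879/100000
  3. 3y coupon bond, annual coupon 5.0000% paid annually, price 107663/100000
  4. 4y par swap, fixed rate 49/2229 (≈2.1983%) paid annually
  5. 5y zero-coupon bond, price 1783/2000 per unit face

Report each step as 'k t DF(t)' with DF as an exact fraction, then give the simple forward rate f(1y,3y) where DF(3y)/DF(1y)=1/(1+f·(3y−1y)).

1 1 9893/10000
2 2 9503/10000
3 3 933/1000
4 4 9167/10000
5 5 1783/2000
f(1y,3y) = ((9893/10000)/(933/1000) − 1)/(2) = 563/18660 ≈ 3.0171%

step 1 [1y] zero: DF = P = 9893/10000 ≈ 0.989300
step 2 [2y] bond c/1=1/40: DF=(99879/100000 − 1/40·(0.989300))/(1+1/40) = 9503/10000 ≈ 0.950300
step 3 [3y] bond c/1=1/20: DF=(107663/100000 − 1/20·(0.989300+0.950300))/(1+1/20) = 933/1000 ≈ 0.933000
step 4 [4y] swap r/1=49/2229: DF=(1 − 49/2229·(0.989300+0.950300+0.933000))/(1+49/2229) = 9167/10000 ≈ 0.916700
step 5 [5y] zero: DF = P = 1783/2000 ≈ 0.891500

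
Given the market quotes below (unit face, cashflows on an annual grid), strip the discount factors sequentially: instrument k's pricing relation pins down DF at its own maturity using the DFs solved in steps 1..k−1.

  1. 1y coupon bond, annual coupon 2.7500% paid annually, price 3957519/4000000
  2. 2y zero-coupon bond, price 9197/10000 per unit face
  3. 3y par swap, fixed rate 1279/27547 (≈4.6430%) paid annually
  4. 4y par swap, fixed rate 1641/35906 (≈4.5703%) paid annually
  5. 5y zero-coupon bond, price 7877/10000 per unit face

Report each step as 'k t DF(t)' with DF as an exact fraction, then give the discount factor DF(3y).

1 1 9629/10000
2 2 9197/10000
3 3 8721/10000
4 4 8359/10000
5 5 7877/10000
DF(3y) = 8721/10000 ≈ 0.872100

step 1 [1y] bond c/1=11/400: DF=(3957519/4000000 − 11/400·(0))/(1+11/400) = 9629/10000 ≈ 0.962900
step 2 [2y] zero: DF = P = 9197/10000 ≈ 0.919700
step 3 [3y] swap r/1=1279/27547: DF=(1 − 1279/27547·(0.962900+0.919700))/(1+1279/27547) = 8721/10000 ≈ 0.872100
step 4 [4y] swap r/1=1641/35906: DF=(1 − 1641/35906·(0.962900+0.919700+0.872100))/(1+1641/35906) = 8359/10000 ≈ 0.835900
step 5 [5y] zero: DF = P = 7877/10000 ≈ 0.787700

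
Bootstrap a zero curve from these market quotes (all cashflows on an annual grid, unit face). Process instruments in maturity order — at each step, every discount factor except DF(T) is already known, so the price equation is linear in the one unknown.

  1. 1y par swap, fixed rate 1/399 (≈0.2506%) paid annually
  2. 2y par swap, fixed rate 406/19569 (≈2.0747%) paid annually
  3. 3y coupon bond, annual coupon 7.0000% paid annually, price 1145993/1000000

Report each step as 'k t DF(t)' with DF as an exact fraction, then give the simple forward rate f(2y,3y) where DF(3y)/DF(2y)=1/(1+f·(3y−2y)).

1 1 399/400
2 2 4797/5000
3 3 943/1000
f(2y,3y) = ((4797/5000)/(943/1000) − 1)/(1) = 2/115 ≈ 1.7391%

step 1 [1y] swap r/1=1/399: DF=(1 − 1/399·(0))/(1+1/399) = 399/400 ≈ 0.997500
step 2 [2y] swap r/1=406/19569: DF=(1 − 406/19569·(0.997500))/(1+406/19569) = 4797/5000 ≈ 0.959400
step 3 [3y] bond c/1=7/100: DF=(1145993/1000000 − 7/100·(0.997500+0.959400))/(1+7/100) = 943/1000 ≈ 0.943000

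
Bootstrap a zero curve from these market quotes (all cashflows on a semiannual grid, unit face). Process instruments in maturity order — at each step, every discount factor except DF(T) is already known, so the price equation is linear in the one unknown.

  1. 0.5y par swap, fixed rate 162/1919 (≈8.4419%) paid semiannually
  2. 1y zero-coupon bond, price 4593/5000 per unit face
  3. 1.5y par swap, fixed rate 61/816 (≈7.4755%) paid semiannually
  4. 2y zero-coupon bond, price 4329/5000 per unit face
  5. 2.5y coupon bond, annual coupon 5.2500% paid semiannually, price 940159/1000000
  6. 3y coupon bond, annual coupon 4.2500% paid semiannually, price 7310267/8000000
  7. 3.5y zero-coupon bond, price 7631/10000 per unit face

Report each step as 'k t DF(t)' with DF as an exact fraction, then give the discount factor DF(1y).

1 1/2 1919/2000
2 1 4593/5000
3 3/2 8963/10000
4 2 4329/5000
5 5/2 823/1000
6 3 8019/10000
7 7/2 7631/10000
DF(1y) = 4593/5000 ≈ 0.918600

step 1 [0.5y] swap r/2=81/1919: DF=(1 − 81/1919·(0))/(1+81/1919) = 1919/2000 ≈ 0.959500
step 2 [1y] zero: DF = P = 4593/5000 ≈ 0.918600
step 3 [1.5y] swap r/2=61/1632: DF=(1 − 61/1632·(0.959500+0.918600))/(1+61/1632) = 8963/10000 ≈ 0.896300
step 4 [2y] zero: DF = P = 4329/5000 ≈ 0.865800
step 5 [2.5y] bond c/2=21/800: DF=(940159/1000000 − 21/800·(0.959500+0.918600+0.896300+0.865800))/(1+21/800) = 823/1000 ≈ 0.823000
step 6 [3y] bond c/2=17/800: DF=(7310267/8000000 − 17/800·(0.959500+0.918600+0.896300+0.865800+0.823000))/(1+17/800) = 8019/10000 ≈ 0.801900
step 7 [3.5y] zero: DF = P = 7631/10000 ≈ 0.763100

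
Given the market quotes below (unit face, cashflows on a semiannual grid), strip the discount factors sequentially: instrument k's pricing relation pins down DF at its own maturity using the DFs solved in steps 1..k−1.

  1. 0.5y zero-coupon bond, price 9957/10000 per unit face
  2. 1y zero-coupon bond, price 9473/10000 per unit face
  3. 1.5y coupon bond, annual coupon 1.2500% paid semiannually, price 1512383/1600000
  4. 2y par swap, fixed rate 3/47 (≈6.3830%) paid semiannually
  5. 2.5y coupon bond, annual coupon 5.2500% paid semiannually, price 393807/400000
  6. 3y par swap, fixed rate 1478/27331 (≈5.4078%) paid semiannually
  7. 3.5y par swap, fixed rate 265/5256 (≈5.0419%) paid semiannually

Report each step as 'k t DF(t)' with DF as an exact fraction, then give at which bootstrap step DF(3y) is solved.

1 1/2 9957/10000
2 1 9473/10000
3 3/2 9273/10000
4 2 8803/10000
5 5/2 4317/5000
6 3 4261/5000
7 7/2 841/1000
DF(3y) is solved at step 6

step 1 [0.5y] zero: DF = P = 9957/10000 ≈ 0.995700
step 2 [1y] zero: DF = P = 9473/10000 ≈ 0.947300
step 3 [1.5y] bond c/2=1/160: DF=(1512383/1600000 − 1/160·(0.995700+0.947300))/(1+1/160) = 9273/10000 ≈ 0.927300
step 4 [2y] swap r/2=3/94: DF=(1 − 3/94·(0.995700+0.947300+0.927300))/(1+3/94) = 8803/10000 ≈ 0.880300
step 5 [2.5y] bond c/2=21/800: DF=(393807/400000 − 21/800·(0.995700+0.947300+0.927300+0.880300))/(1+21/800) = 4317/5000 ≈ 0.863400
step 6 [3y] swap r/2=739/27331: DF=(1 − 739/27331·(0.995700+0.947300+0.927300+0.880300+0.863400))/(1+739/27331) = 4261/5000 ≈ 0.852200
step 7 [3.5y] swap r/2=265/10512: DF=(1 − 265/10512·(0.995700+0.947300+0.927300+0.880300+0.863400+0.852200))/(1+265/10512) = 841/1000 ≈ 0.841000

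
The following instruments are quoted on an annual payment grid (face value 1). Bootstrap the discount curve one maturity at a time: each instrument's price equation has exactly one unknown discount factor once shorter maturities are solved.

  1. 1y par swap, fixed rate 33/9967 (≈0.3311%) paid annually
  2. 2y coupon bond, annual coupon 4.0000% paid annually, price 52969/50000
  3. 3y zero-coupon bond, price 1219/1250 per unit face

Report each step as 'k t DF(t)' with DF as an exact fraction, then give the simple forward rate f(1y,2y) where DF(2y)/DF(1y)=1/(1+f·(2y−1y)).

1 1 9967/10000
2 2 9803/10000
3 3 1219/1250
f(1y,2y) = ((9967/10000)/(9803/10000) − 1)/(1) = 164/9803 ≈ 1.6730%

step 1 [1y] swap r/1=33/9967: DF=(1 − 33/9967·(0))/(1+33/9967) = 9967/10000 ≈ 0.996700
step 2 [2y] bond c/1=1/25: DF=(52969/50000 − 1/25·(0.996700))/(1+1/25) = 9803/10000 ≈ 0.980300
step 3 [3y] zero: DF = P = 1219/1250 ≈ 0.975200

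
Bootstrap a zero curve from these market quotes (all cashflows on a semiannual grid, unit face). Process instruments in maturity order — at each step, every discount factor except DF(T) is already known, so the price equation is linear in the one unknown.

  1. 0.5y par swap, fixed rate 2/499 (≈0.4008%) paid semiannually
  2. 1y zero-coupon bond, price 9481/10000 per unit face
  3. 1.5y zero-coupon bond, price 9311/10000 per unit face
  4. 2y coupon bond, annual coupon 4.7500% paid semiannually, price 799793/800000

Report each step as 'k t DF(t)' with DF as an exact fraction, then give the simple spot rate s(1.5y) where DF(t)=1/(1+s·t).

step 1 [0.5y] swap r/2=1/499: DF=(1 − 1/499·(0))/(1+1/499) = 499/500 ≈ 0.998000
step 2 [1y] zero: DF = P = 9481/10000 ≈ 0.948100
step 3 [1.5y] zero: DF = P = 9311/10000 ≈ 0.931100
step 4 [2y] bond c/2=19/800: DF=(799793/800000 − 19/800·(0.998000+0.948100+0.931100))/(1+19/800) = 4549/5000 ≈ 0.909800

1 1/2 499/500
2 1 9481/10000
3 3/2 9311/10000
4 2 4549/5000
s(1.5y) = (1/(9311/10000) − 1)/(3/2) = 1378/27933 ≈ 4.9332%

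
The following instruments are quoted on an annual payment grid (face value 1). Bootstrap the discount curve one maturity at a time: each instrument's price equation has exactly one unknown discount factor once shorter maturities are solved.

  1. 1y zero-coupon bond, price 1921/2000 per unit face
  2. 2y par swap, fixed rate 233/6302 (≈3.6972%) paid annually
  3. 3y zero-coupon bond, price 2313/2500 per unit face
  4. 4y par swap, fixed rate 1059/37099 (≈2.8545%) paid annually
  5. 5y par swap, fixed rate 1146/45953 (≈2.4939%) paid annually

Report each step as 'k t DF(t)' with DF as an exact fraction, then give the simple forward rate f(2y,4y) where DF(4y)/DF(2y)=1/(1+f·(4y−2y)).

1 1 1921/2000
2 2 9301/10000
3 3 2313/2500
4 4 8941/10000
5 5 4427/5000
f(2y,4y) = ((9301/10000)/(8941/10000) − 1)/(2) = 180/8941 ≈ 2.0132%

step 1 [1y] zero: DF = P = 1921/2000 ≈ 0.960500
step 2 [2y] swap r/1=233/6302: DF=(1 − 233/6302·(0.960500))/(1+233/6302) = 9301/10000 ≈ 0.930100
step 3 [3y] zero: DF = P = 2313/2500 ≈ 0.925200
step 4 [4y] swap r/1=1059/37099: DF=(1 − 1059/37099·(0.960500+0.930100+0.925200))/(1+1059/37099) = 8941/10000 ≈ 0.894100
step 5 [5y] swap r/1=1146/45953: DF=(1 − 1146/45953·(0.960500+0.930100+0.925200+0.894100))/(1+1146/45953) = 4427/5000 ≈ 0.885400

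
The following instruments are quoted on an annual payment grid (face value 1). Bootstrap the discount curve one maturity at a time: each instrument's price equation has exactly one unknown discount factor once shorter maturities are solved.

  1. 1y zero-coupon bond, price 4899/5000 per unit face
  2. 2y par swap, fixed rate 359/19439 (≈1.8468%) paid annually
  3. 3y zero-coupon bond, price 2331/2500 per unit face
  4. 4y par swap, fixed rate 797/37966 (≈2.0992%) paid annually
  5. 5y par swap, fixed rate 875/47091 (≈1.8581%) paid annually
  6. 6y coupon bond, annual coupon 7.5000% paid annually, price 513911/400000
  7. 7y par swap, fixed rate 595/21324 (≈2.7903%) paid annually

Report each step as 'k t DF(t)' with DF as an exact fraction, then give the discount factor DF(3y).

step 1 [1y] zero: DF = P = 4899/5000 ≈ 0.979800
step 2 [2y] swap r/1=359/19439: DF=(1 − 359/19439·(0.979800))/(1+359/19439) = 9641/10000 ≈ 0.964100
step 3 [3y] zero: DF = P = 2331/2500 ≈ 0.932400
step 4 [4y] swap r/1=797/37966: DF=(1 − 797/37966·(0.979800+0.964100+0.932400))/(1+797/37966) = 9203/10000 ≈ 0.920300
step 5 [5y] swap r/1=875/47091: DF=(1 − 875/47091·(0.979800+0.964100+0.932400+0.920300))/(1+875/47091) = 73/80 ≈ 0.912500
step 6 [6y] bond c/1=3/40: DF=(513911/400000 − 3/40·(0.979800+0.964100+0.932400+0.920300+0.912500))/(1+3/40) = 4333/5000 ≈ 0.866600
step 7 [7y] swap r/1=595/21324: DF=(1 − 595/21324·(0.979800+0.964100+0.932400+0.920300+0.912500+0.866600))/(1+595/21324) = 1643/2000 ≈ 0.821500

1 1 4899/5000
2 2 9641/10000
3 3 2331/2500
4 4 9203/10000
5 5 73/80
6 6 4333/5000
7 7 1643/2000
DF(3y) = 2331/2500 ≈ 0.932400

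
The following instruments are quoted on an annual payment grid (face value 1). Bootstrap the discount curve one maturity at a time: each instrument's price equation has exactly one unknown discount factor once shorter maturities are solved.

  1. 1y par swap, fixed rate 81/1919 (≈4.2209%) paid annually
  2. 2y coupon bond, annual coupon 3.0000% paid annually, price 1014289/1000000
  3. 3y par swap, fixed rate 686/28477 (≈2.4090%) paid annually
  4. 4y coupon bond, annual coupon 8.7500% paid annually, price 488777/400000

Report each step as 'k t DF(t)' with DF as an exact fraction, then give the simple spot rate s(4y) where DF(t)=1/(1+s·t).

step 1 [1y] swap r/1=81/1919: DF=(1 − 81/1919·(0))/(1+81/1919) = 1919/2000 ≈ 0.959500
step 2 [2y] bond c/1=3/100: DF=(1014289/1000000 − 3/100·(0.959500))/(1+3/100) = 598/625 ≈ 0.956800
step 3 [3y] swap r/1=686/28477: DF=(1 − 686/28477·(0.959500+0.956800))/(1+686/28477) = 4657/5000 ≈ 0.931400
step 4 [4y] bond c/1=7/80: DF=(488777/400000 − 7/80·(0.959500+0.956800+0.931400))/(1+7/80) = 1789/2000 ≈ 0.894500

1 1 1919/2000
2 2 598/625
3 3 4657/5000
4 4 1789/2000
s(4y) = (1/(1789/2000) − 1)/(4) = 211/7156 ≈ 2.9486%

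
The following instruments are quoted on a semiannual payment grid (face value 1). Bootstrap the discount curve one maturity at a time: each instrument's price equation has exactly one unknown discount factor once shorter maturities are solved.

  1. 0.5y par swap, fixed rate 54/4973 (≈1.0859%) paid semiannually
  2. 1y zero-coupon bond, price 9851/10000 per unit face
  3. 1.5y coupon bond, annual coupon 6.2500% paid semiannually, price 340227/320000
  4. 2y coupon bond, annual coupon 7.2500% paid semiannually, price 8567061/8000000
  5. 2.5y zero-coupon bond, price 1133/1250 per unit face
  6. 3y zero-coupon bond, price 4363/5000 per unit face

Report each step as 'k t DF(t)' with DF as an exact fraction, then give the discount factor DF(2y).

step 1 [0.5y] swap r/2=27/4973: DF=(1 − 27/4973·(0))/(1+27/4973) = 4973/5000 ≈ 0.994600
step 2 [1y] zero: DF = P = 9851/10000 ≈ 0.985100
step 3 [1.5y] bond c/2=1/32: DF=(340227/320000 − 1/32·(0.994600+0.985100))/(1+1/32) = 971/1000 ≈ 0.971000
step 4 [2y] bond c/2=29/800: DF=(8567061/8000000 − 29/800·(0.994600+0.985100+0.971000))/(1+29/800) = 4651/5000 ≈ 0.930200
step 5 [2.5y] zero: DF = P = 1133/1250 ≈ 0.906400
step 6 [3y] zero: DF = P = 4363/5000 ≈ 0.872600

1 1/2 4973/5000
2 1 9851/10000
3 3/2 971/1000
4 2 4651/5000
5 5/2 1133/1250
6 3 4363/5000
DF(2y) = 4651/5000 ≈ 0.930200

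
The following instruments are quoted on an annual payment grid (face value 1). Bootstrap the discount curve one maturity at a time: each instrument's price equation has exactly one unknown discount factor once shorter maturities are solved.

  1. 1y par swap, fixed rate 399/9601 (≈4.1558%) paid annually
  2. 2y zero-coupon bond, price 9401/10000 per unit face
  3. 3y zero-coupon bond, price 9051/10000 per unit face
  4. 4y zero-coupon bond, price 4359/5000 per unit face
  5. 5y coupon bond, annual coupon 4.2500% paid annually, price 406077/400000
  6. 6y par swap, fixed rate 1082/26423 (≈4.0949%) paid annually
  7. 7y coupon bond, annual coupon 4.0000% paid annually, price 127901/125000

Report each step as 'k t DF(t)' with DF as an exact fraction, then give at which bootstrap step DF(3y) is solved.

step 1 [1y] swap r/1=399/9601: DF=(1 − 399/9601·(0))/(1+399/9601) = 9601/10000 ≈ 0.960100
step 2 [2y] zero: DF = P = 9401/10000 ≈ 0.940100
step 3 [3y] zero: DF = P = 9051/10000 ≈ 0.905100
step 4 [4y] zero: DF = P = 4359/5000 ≈ 0.871800
step 5 [5y] bond c/1=17/400: DF=(406077/400000 − 17/400·(0.960100+0.940100+0.905100+0.871800))/(1+17/400) = 8239/10000 ≈ 0.823900
step 6 [6y] swap r/1=1082/26423: DF=(1 − 1082/26423·(0.960100+0.940100+0.905100+0.871800+0.823900))/(1+1082/26423) = 1959/2500 ≈ 0.783600
step 7 [7y] bond c/1=1/25: DF=(127901/125000 − 1/25·(0.960100+0.940100+0.905100+0.871800+0.823900+0.783600))/(1+1/25) = 3903/5000 ≈ 0.780600

1 1 9601/10000
2 2 9401/10000
3 3 9051/10000
4 4 4359/5000
5 5 8239/10000
6 6 1959/2500
7 7 3903/5000
DF(3y) is solved at step 3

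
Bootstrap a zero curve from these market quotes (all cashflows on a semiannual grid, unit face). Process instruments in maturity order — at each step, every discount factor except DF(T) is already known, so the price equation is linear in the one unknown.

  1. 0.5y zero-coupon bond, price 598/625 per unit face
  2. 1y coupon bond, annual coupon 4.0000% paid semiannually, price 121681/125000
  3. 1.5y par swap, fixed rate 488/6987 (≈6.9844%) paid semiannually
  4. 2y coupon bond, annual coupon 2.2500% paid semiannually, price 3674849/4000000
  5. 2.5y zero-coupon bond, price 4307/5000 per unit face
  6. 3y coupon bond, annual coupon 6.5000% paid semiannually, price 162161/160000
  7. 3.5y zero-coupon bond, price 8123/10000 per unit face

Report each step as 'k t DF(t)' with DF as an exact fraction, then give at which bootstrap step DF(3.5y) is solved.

step 1 [0.5y] zero: DF = P = 598/625 ≈ 0.956800
step 2 [1y] bond c/2=1/50: DF=(121681/125000 − 1/50·(0.956800))/(1+1/50) = 2339/2500 ≈ 0.935600
step 3 [1.5y] swap r/2=244/6987: DF=(1 − 244/6987·(0.956800+0.935600))/(1+244/6987) = 564/625 ≈ 0.902400
step 4 [2y] bond c/2=9/800: DF=(3674849/4000000 − 9/800·(0.956800+0.935600+0.902400))/(1+9/800) = 4387/5000 ≈ 0.877400
step 5 [2.5y] zero: DF = P = 4307/5000 ≈ 0.861400
step 6 [3y] bond c/2=13/400: DF=(162161/160000 − 13/400·(0.956800+0.935600+0.902400+0.877400+0.861400))/(1+13/400) = 8389/10000 ≈ 0.838900
step 7 [3.5y] zero: DF = P = 8123/10000 ≈ 0.812300

1 1/2 598/625
2 1 2339/2500
3 3/2 564/625
4 2 4387/5000
5 5/2 4307/5000
6 3 8389/10000
7 7/2 8123/10000
DF(3.5y) is solved at step 7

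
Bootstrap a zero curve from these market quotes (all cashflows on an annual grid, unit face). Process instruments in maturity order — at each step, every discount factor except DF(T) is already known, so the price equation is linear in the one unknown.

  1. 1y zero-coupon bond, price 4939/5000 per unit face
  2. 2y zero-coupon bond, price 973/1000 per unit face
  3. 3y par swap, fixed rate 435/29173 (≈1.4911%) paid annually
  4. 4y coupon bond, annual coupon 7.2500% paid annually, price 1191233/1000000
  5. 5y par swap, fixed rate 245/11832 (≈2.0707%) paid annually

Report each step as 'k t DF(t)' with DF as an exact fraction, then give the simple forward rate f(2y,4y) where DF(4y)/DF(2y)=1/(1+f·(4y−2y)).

1 1 4939/5000
2 2 973/1000
3 3 1913/2000
4 4 1827/2000
5 5 451/500
f(2y,4y) = ((973/1000)/(1827/2000) − 1)/(2) = 17/522 ≈ 3.2567%

step 1 [1y] zero: DF = P = 4939/5000 ≈ 0.987800
step 2 [2y] zero: DF = P = 973/1000 ≈ 0.973000
step 3 [3y] swap r/1=435/29173: DF=(1 − 435/29173·(0.987800+0.973000))/(1+435/29173) = 1913/2000 ≈ 0.956500
step 4 [4y] bond c/1=29/400: DF=(1191233/1000000 − 29/400·(0.987800+0.973000+0.956500))/(1+29/400) = 1827/2000 ≈ 0.913500
step 5 [5y] swap r/1=245/11832: DF=(1 − 245/11832·(0.987800+0.973000+0.956500+0.913500))/(1+245/11832) = 451/500 ≈ 0.902000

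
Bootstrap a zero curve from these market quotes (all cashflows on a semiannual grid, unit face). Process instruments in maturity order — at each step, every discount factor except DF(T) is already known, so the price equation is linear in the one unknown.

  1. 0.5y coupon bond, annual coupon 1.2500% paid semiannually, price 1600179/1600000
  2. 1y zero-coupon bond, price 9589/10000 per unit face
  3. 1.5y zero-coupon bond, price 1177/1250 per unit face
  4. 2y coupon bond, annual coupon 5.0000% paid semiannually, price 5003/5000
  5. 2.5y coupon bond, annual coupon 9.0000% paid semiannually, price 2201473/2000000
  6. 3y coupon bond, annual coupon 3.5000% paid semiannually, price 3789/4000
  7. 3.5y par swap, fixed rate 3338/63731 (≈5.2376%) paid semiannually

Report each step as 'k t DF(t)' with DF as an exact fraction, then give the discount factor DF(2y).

1 1/2 9939/10000
2 1 9589/10000
3 3/2 1177/1250
4 2 566/625
5 5/2 8897/10000
6 3 8503/10000
7 7/2 8331/10000
DF(2y) = 566/625 ≈ 0.905600

step 1 [0.5y] bond c/2=1/160: DF=(1600179/1600000 − 1/160·(0))/(1+1/160) = 9939/10000 ≈ 0.993900
step 2 [1y] zero: DF = P = 9589/10000 ≈ 0.958900
step 3 [1.5y] zero: DF = P = 1177/1250 ≈ 0.941600
step 4 [2y] bond c/2=1/40: DF=(5003/5000 − 1/40·(0.993900+0.958900+0.941600))/(1+1/40) = 566/625 ≈ 0.905600
step 5 [2.5y] bond c/2=9/200: DF=(2201473/2000000 − 9/200·(0.993900+0.958900+0.941600+0.905600))/(1+9/200) = 8897/10000 ≈ 0.889700
step 6 [3y] bond c/2=7/400: DF=(3789/4000 − 7/400·(0.993900+0.958900+0.941600+0.905600+0.889700))/(1+7/400) = 8503/10000 ≈ 0.850300
step 7 [3.5y] swap r/2=1669/63731: DF=(1 − 1669/63731·(0.993900+0.958900+0.941600+0.905600+0.889700+0.850300))/(1+1669/63731) = 8331/10000 ≈ 0.833100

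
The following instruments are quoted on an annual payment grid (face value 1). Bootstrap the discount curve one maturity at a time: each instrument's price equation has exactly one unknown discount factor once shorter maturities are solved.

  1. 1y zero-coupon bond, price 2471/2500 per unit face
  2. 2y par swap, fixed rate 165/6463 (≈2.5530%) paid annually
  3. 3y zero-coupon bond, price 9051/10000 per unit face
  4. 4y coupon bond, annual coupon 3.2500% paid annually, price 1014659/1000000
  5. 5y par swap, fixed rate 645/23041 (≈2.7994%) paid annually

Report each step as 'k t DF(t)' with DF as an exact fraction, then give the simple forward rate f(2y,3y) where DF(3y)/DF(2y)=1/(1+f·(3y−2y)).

1 1 2471/2500
2 2 1901/2000
3 3 9051/10000
4 4 2233/2500
5 5 871/1000
f(2y,3y) = ((1901/2000)/(9051/10000) − 1)/(1) = 454/9051 ≈ 5.0160%

step 1 [1y] zero: DF = P = 2471/2500 ≈ 0.988400
step 2 [2y] swap r/1=165/6463: DF=(1 − 165/6463·(0.988400))/(1+165/6463) = 1901/2000 ≈ 0.950500
step 3 [3y] zero: DF = P = 9051/10000 ≈ 0.905100
step 4 [4y] bond c/1=13/400: DF=(1014659/1000000 − 13/400·(0.988400+0.950500+0.905100))/(1+13/400) = 2233/2500 ≈ 0.893200
step 5 [5y] swap r/1=645/23041: DF=(1 − 645/23041·(0.988400+0.950500+0.905100+0.893200))/(1+645/23041) = 871/1000 ≈ 0.871000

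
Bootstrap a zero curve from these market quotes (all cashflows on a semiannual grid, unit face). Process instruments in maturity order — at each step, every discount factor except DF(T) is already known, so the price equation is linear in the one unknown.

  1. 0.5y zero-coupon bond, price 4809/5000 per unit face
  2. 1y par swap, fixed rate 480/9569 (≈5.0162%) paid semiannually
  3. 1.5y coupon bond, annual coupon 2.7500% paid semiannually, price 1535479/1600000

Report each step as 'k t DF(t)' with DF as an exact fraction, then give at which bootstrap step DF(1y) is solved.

step 1 [0.5y] zero: DF = P = 4809/5000 ≈ 0.961800
step 2 [1y] swap r/2=240/9569: DF=(1 − 240/9569·(0.961800))/(1+240/9569) = 119/125 ≈ 0.952000
step 3 [1.5y] bond c/2=11/800: DF=(1535479/1600000 − 11/800·(0.961800+0.952000))/(1+11/800) = 9207/10000 ≈ 0.920700

1 1/2 4809/5000
2 1 119/125
3 3/2 9207/10000
DF(1y) is solved at step 2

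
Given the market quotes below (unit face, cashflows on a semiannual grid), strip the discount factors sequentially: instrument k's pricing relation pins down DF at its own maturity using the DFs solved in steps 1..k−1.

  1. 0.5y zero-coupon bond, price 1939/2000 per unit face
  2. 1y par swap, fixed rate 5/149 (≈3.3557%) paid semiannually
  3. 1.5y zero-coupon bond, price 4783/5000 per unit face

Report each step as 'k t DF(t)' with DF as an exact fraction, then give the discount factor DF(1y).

step 1 [0.5y] zero: DF = P = 1939/2000 ≈ 0.969500
step 2 [1y] swap r/2=5/298: DF=(1 − 5/298·(0.969500))/(1+5/298) = 387/400 ≈ 0.967500
step 3 [1.5y] zero: DF = P = 4783/5000 ≈ 0.956600

1 1/2 1939/2000
2 1 387/400
3 3/2 4783/5000
DF(1y) = 387/400 ≈ 0.967500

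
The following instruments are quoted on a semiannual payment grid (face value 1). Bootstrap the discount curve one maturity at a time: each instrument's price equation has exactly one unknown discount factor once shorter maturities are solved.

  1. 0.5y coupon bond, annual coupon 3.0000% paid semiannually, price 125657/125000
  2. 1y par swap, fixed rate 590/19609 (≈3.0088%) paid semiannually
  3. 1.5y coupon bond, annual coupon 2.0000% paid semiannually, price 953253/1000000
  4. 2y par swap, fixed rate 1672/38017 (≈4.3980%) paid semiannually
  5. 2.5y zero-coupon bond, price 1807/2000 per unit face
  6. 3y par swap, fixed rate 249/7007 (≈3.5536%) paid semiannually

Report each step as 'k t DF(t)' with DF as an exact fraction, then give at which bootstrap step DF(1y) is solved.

step 1 [0.5y] bond c/2=3/200: DF=(125657/125000 − 3/200·(0))/(1+3/200) = 619/625 ≈ 0.990400
step 2 [1y] swap r/2=295/19609: DF=(1 − 295/19609·(0.990400))/(1+295/19609) = 1941/2000 ≈ 0.970500
step 3 [1.5y] bond c/2=1/100: DF=(953253/1000000 − 1/100·(0.990400+0.970500))/(1+1/100) = 2311/2500 ≈ 0.924400
step 4 [2y] swap r/2=836/38017: DF=(1 − 836/38017·(0.990400+0.970500+0.924400))/(1+836/38017) = 2291/2500 ≈ 0.916400
step 5 [2.5y] zero: DF = P = 1807/2000 ≈ 0.903500
step 6 [3y] swap r/2=249/14014: DF=(1 − 249/14014·(0.990400+0.970500+0.924400+0.916400+0.903500))/(1+249/14014) = 2251/2500 ≈ 0.900400

1 1/2 619/625
2 1 1941/2000
3 3/2 2311/2500
4 2 2291/2500
5 5/2 1807/2000
6 3 2251/2500
DF(1y) is solved at step 2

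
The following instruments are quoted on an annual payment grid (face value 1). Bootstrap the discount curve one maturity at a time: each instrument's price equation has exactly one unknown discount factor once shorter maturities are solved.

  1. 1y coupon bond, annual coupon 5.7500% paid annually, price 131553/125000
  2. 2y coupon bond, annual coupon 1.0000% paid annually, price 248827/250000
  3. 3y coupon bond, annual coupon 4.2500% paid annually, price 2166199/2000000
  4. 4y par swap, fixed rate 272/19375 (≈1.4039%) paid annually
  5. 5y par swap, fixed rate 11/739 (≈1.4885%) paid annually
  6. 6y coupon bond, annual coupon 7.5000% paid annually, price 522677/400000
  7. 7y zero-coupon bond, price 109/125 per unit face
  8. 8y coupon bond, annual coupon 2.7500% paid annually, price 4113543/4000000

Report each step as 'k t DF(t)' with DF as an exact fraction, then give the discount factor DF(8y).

step 1 [1y] bond c/1=23/400: DF=(131553/125000 − 23/400·(0))/(1+23/400) = 622/625 ≈ 0.995200
step 2 [2y] bond c/1=1/100: DF=(248827/250000 − 1/100·(0.995200))/(1+1/100) = 2439/2500 ≈ 0.975600
step 3 [3y] bond c/1=17/400: DF=(2166199/2000000 − 17/400·(0.995200+0.975600))/(1+17/400) = 4793/5000 ≈ 0.958600
step 4 [4y] swap r/1=272/19375: DF=(1 − 272/19375·(0.995200+0.975600+0.958600))/(1+272/19375) = 591/625 ≈ 0.945600
step 5 [5y] swap r/1=11/739: DF=(1 − 11/739·(0.995200+0.975600+0.958600+0.945600))/(1+11/739) = 1857/2000 ≈ 0.928500
step 6 [6y] bond c/1=3/40: DF=(522677/400000 − 3/40·(0.995200+0.975600+0.958600+0.945600+0.928500))/(1+3/40) = 2201/2500 ≈ 0.880400
step 7 [7y] zero: DF = P = 109/125 ≈ 0.872000
step 8 [8y] bond c/1=11/400: DF=(4113543/4000000 − 11/400·(0.995200+0.975600+0.958600+0.945600+0.928500+0.880400+0.872000))/(1+11/400) = 4127/5000 ≈ 0.825400

1 1 622/625
2 2 2439/2500
3 3 4793/5000
4 4 591/625
5 5 1857/2000
6 6 2201/2500
7 7 109/125
8 8 4127/5000
DF(8y) = 4127/5000 ≈ 0.825400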